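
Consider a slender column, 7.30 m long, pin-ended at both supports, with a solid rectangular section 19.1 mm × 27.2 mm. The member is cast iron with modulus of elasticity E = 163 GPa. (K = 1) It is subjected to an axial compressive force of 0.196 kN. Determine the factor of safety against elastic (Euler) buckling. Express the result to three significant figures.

Buckling occurs about the weak axis: I_min = h·b³/12 with b = 19.1 mm (the shorter side).
I_min = 27.2×19.1³/12 = 1.579×10^4 mm⁴
I = 1.579×10^4 mm⁴ = 1.579×10^-8 m⁴
Effective length L_e = K·L = 1 × 7.30 = 7.300 m
P_cr = π²EI / L_e² = π² × 163×10⁹ × 1.579×10^-8 / 7.300² = 476.8 N
Factor of safety n = P_cr / P = 0.47679 / 0.196 = 2.43

n ≈ 2.43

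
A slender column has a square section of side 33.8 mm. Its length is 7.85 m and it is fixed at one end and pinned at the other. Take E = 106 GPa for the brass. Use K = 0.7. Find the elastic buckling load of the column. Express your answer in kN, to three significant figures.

P_cr ≈ 3.77 kN

I = a⁴/12 = 33.8⁴/12 = 1.088×10^5 mm⁴
I = 1.088×10^5 mm⁴ = 1.088×10^-7 m⁴
Effective length L_e = K·L = 0.7 × 7.85 = 5.495 m
P_cr = π²EI / L_e² = π² × 106×10⁹ × 1.088×10^-7 / 5.495² = 3.768×10^3 N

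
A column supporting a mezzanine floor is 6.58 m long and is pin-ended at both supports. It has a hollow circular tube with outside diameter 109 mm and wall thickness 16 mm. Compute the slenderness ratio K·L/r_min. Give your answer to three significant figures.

λ ≈ 197

Inner diameter d_i = 109 − 2×16 = 77.00 mm
I = π(d_o⁴ − d_i⁴)/64 = π(109⁴ − 77.00⁴)/64 = 5.204×10^6 mm⁴
A = 4.675×10^3 mm²;  r_min = √(I/A) = √(5.204×10^6/4.675×10^3) = 33.36 mm
L_e = K·L = 1 × 6.58 m = 6.580 m = 6580.0 mm
λ = L_e / r_min = 6580.0 / 33.36 = 197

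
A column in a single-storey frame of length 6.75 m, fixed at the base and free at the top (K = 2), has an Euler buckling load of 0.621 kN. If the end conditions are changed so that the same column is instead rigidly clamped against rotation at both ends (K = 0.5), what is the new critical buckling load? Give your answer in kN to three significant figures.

P_cr ≈ 9.94 kN

P_cr ∝ 1/K², so P_cr,new = P_cr,old × (K_old/K_new)² = 0.621 × (2/0.5)²
= 0.621 × 16.00 = 9.94 kN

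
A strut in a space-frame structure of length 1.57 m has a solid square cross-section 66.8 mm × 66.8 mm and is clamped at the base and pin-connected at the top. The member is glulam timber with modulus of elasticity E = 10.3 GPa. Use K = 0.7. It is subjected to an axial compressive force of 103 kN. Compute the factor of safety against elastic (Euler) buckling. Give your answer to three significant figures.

I = a⁴/12 = 66.8⁴/12 = 1.659×10^6 mm⁴
I = 1.659×10^6 mm⁴ = 1.659×10^-6 m⁴
Effective length L_e = K·L = 0.7 × 1.57 = 1.099 m
P_cr = π²EI / L_e² = π² × 10.3×10⁹ × 1.659×10^-6 / 1.099² = 1.397×10^5 N
Factor of safety n = P_cr / P = 139.66 / 103 = 1.36

n ≈ 1.36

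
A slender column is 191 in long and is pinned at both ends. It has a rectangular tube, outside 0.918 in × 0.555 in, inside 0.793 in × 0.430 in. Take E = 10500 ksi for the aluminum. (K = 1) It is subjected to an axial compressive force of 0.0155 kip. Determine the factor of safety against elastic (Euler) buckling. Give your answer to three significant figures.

Weak-axis I_min = (h_o·b_o³ − h_i·b_i³)/12 with b_o = 0.555, b_i = 0.4300 in (shorter outer/inner sides).
I_min = (0.918×0.555³ − 0.7930×0.4300³)/12 = 7.824×10^-3 in⁴
Effective length L_e = K·L = 1 × 191 = 191.0 in
P_cr = π²EI / L_e² = π² × 10500×10³ × 7.824×10^-3 / 191.0² = 22.23 lb
Factor of safety n = P_cr / P = 0.022225 / 0.0155 = 1.43

n ≈ 1.43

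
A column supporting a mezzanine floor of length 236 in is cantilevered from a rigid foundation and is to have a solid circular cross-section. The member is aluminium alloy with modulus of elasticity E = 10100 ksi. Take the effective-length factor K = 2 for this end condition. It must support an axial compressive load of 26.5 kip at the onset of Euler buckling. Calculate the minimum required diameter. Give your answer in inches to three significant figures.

d ≈ 5.89 in

L_e = K·L = 2 × 236 = 472.0 in
Required I = P_cr·L_e²/(π²E) = 2.650×10^4 × 472.0² / (π² × 1.01×10^7) = 59.23 in⁴
Solid circle: I = πd⁴/64  ⇒  d = (64I/π)^(1/4) = (64×59.23/π)^(1/4) = 5.89 in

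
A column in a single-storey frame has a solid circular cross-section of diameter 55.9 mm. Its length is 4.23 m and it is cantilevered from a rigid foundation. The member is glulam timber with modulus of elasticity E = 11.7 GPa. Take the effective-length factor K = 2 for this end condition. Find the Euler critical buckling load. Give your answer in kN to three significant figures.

P_cr ≈ 0.773 kN

I = πd⁴/64 = π×55.9⁴/64 = 4.793×10^5 mm⁴
I = 4.793×10^5 mm⁴ = 4.793×10^-7 m⁴
Effective length L_e = K·L = 2 × 4.23 = 8.460 m
P_cr = π²EI / L_e² = π² × 11.7×10⁹ × 4.793×10^-7 / 8.460² = 773.3 N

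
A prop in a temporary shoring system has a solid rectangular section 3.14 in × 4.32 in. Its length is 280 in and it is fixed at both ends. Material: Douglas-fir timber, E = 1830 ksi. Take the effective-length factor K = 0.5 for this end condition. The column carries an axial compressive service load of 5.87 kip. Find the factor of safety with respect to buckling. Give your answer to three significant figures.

Buckling occurs about the weak axis: I_min = h·b³/12 with b = 3.14 in (the shorter side).
I_min = 4.32×3.14³/12 = 11.15 in⁴
Effective length L_e = K·L = 0.5 × 280 = 140.0 in
P_cr = π²EI / L_e² = π² × 1830×10³ × 11.15 / 140.0² = 1.027×10^4 lb
Factor of safety n = P_cr / P = 10.270 / 5.87 = 1.75

n ≈ 1.75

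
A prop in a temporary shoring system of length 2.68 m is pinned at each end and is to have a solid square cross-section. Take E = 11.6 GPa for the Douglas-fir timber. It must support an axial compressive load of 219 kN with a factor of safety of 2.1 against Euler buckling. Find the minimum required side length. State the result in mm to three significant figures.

Required P_cr = n·P = 2.1 × 219 = 459.9 kN
L_e = K·L = 1 × 2.68 = 2.680 m
Required I = P_cr·L_e²/(π²E) = 4.599×10^5 × 2.680² / (π² × 1.16×10^10) = 2.885×10^-5 m⁴
I_req = 2.885×10^7 mm⁴
Solid square: I = a⁴/12  ⇒  a = (12I)^(1/4) = (12×2.885×10^7)^(1/4) = 136 mm

a ≈ 136 mm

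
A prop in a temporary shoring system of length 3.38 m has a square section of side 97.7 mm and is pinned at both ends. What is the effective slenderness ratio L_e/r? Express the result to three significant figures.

For a square r = a/√12 = 97.7/√12 = 28.20 mm
L_e = K·L = 1 × 3.38 m = 3.380 m = 3380.0 mm
λ = L_e / r_min = 3380.0 / 28.20 = 120

λ ≈ 120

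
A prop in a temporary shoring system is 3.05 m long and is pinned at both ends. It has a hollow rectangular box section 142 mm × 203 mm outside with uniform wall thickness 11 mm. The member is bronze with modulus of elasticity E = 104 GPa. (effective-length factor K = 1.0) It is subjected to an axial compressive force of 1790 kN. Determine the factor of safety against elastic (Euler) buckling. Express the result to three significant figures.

Inner dimensions: h_i = 203 − 2×11 = 181.0 mm, b_i = 142 − 2×11 = 120.0 mm
Weak-axis I_min = (h_o·b_o³ − h_i·b_i³)/12 with b_o = 142, b_i = 120.0 mm (shorter outer/inner sides).
I_min = (203×142³ − 181.0×120.0³)/12 = 2.237×10^7 mm⁴
I = 2.237×10^7 mm⁴ = 2.237×10^-5 m⁴
Effective length L_e = K·L = 1 × 3.05 = 3.050 m
P_cr = π²EI / L_e² = π² × 104×10⁹ × 2.237×10^-5 / 3.050² = 2.469×10^6 N
Factor of safety n = P_cr / P = 2468.7 / 1790 = 1.38

n ≈ 1.38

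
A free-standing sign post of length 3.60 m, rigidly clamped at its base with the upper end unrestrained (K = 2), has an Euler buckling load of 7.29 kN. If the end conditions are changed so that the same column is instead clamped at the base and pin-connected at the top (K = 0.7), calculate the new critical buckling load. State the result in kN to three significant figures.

P_cr ∝ 1/K², so P_cr,new = P_cr,old × (K_old/K_new)² = 7.29 × (2/0.7)²
= 7.29 × 8.163 = 59.5 kN

P_cr ≈ 59.5 kN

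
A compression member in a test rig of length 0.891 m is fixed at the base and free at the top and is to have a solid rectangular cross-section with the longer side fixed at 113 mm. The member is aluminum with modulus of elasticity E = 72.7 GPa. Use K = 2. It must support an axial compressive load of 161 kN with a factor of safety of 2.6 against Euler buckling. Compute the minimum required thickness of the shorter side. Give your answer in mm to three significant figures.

Required P_cr = n·P = 2.6 × 161 = 418.6 kN
L_e = K·L = 2 × 0.891 = 1.782 m
Required I = P_cr·L_e²/(π²E) = 4.186×10^5 × 1.782² / (π² × 7.27×10^10) = 1.853×10^-6 m⁴
I_req = 1.853×10^6 mm⁴
Rectangle, weak axis: I_min = h·b³/12 with h = 113 mm fixed  ⇒  b = (12I/h)^(1/3) = 58.2 mm

b ≈ 58.2 mm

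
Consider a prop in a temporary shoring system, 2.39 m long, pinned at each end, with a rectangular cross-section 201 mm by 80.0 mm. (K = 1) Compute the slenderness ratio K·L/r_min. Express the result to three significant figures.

λ ≈ 103

For a rectangle r_min = b/√12 = 80.0/√12 = 23.09 mm
L_e = K·L = 1 × 2.39 m = 2.390 m = 2390.0 mm
λ = L_e / r_min = 2390.0 / 23.09 = 103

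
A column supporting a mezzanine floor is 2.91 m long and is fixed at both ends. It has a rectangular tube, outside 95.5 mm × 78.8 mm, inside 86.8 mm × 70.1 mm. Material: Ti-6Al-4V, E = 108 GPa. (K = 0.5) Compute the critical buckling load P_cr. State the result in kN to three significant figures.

P_cr ≈ 706 kN

Weak-axis I_min = (h_o·b_o³ − h_i·b_i³)/12 with b_o = 78.8, b_i = 70.10 mm (shorter outer/inner sides).
I_min = (95.5×78.8³ − 86.80×70.10³)/12 = 1.402×10^6 mm⁴
I = 1.402×10^6 mm⁴ = 1.402×10^-6 m⁴
Effective length L_e = K·L = 0.5 × 2.91 = 1.455 m
P_cr = π²EI / L_e² = π² × 108×10⁹ × 1.402×10^-6 / 1.455² = 7.061×10^5 N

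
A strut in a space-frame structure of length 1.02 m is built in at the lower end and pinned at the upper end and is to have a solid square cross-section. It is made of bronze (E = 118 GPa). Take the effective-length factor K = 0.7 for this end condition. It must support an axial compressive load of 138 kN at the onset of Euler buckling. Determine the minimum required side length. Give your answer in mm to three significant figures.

a ≈ 29.2 mm

L_e = K·L = 0.7 × 1.02 = 0.7140 m
Required I = P_cr·L_e²/(π²E) = 1.380×10^5 × 0.7140² / (π² × 1.18×10^11) = 6.041×10^-8 m⁴
I_req = 6.041×10^4 mm⁴
Solid square: I = a⁴/12  ⇒  a = (12I)^(1/4) = (12×6.041×10^4)^(1/4) = 29.2 mm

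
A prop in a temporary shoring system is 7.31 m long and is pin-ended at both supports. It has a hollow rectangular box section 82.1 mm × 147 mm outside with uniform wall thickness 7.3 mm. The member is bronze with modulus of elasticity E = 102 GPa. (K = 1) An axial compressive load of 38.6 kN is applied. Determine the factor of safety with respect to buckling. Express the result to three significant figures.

n ≈ 1.65

Inner dimensions: h_i = 147 − 2×7.3 = 132.4 mm, b_i = 82.1 − 2×7.3 = 67.50 mm
Weak-axis I_min = (h_o·b_o³ − h_i·b_i³)/12 with b_o = 82.1, b_i = 67.50 mm (shorter outer/inner sides).
I_min = (147×82.1³ − 132.4×67.50³)/12 = 3.386×10^6 mm⁴
I = 3.386×10^6 mm⁴ = 3.386×10^-6 m⁴
Effective length L_e = K·L = 1 × 7.31 = 7.310 m
P_cr = π²EI / L_e² = π² × 102×10⁹ × 3.386×10^-6 / 7.310² = 6.378×10^4 N
Factor of safety n = P_cr / P = 63.785 / 38.6 = 1.65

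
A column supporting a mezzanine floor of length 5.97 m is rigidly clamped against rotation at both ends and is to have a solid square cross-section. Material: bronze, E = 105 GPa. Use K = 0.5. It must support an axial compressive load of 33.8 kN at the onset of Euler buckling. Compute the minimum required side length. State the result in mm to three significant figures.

L_e = K·L = 0.5 × 5.97 = 2.985 m
Required I = P_cr·L_e²/(π²E) = 3.380×10^4 × 2.985² / (π² × 1.05×10^11) = 2.906×10^-7 m⁴
I_req = 2.906×10^5 mm⁴
Solid square: I = a⁴/12  ⇒  a = (12I)^(1/4) = (12×2.906×10^5)^(1/4) = 43.2 mm

a ≈ 43.2 mm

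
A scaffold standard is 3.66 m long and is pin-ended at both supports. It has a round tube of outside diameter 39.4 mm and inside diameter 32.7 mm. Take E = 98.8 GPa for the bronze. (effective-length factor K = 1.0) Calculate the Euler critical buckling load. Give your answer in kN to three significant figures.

d_o = 39.4 mm, d_i = 32.7 mm
I = π(d_o⁴ − d_i⁴)/64 = π(39.4⁴ − 32.70⁴)/64 = 6.217×10^4 mm⁴
I = 6.217×10^4 mm⁴ = 6.217×10^-8 m⁴
Effective length L_e = K·L = 1 × 3.66 = 3.660 m
P_cr = π²EI / L_e² = π² × 98.8×10⁹ × 6.217×10^-8 / 3.660² = 4.525×10^3 N

P_cr ≈ 4.53 kN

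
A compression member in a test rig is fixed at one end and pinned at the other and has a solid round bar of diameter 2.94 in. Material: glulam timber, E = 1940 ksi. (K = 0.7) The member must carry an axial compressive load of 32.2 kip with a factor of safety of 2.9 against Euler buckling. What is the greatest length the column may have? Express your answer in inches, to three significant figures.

L_max ≈ 39.2 in

I = πd⁴/64 = π×2.94⁴/64 = 3.667 in⁴
Required critical load P_cr = n·P = 2.9 × 32.2 = 93.38 kip = 9.338×10^4 lb
From P_cr = π²EI/(K·L)²:  L = (1/K)·√(π²EI/P_cr) = (1/0.7)·√(π²×1.94×10^6×3.667/9.338×10^4)
L = 39.2 in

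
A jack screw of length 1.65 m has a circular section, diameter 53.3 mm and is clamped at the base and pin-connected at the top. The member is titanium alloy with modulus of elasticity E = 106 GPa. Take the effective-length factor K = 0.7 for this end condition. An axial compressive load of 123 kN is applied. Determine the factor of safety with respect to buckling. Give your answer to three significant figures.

n ≈ 2.53

I = πd⁴/64 = π×53.3⁴/64 = 3.962×10^5 mm⁴
I = 3.962×10^5 mm⁴ = 3.962×10^-7 m⁴
Effective length L_e = K·L = 0.7 × 1.65 = 1.155 m
P_cr = π²EI / L_e² = π² × 106×10⁹ × 3.962×10^-7 / 1.155² = 3.107×10^5 N
Factor of safety n = P_cr / P = 310.69 / 123 = 2.53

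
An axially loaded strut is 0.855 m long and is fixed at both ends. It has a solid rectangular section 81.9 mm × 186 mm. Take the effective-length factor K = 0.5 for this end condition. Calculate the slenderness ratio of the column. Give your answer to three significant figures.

λ ≈ 18.1

For a rectangle r_min = b/√12 = 81.9/√12 = 23.64 mm
L_e = K·L = 0.5 × 0.855 m = 0.4275 m = 427.50 mm
λ = L_e / r_min = 427.50 / 23.64 = 18.1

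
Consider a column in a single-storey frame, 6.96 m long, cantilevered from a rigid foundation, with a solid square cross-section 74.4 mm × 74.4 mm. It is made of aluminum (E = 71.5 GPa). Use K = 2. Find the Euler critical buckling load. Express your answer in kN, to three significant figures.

P_cr ≈ 9.30 kN

I = a⁴/12 = 74.4⁴/12 = 2.553×10^6 mm⁴
I = 2.553×10^6 mm⁴ = 2.553×10^-6 m⁴
Effective length L_e = K·L = 2 × 6.96 = 13.92 m
P_cr = π²EI / L_e² = π² × 71.5×10⁹ × 2.553×10^-6 / 13.92² = 9.299×10^3 N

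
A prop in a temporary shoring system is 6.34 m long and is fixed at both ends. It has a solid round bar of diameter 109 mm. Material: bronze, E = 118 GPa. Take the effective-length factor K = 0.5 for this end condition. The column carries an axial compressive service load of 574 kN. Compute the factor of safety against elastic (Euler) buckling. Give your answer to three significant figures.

n ≈ 1.40

I = πd⁴/64 = π×109⁴/64 = 6.929×10^6 mm⁴
I = 6.929×10^6 mm⁴ = 6.929×10^-6 m⁴
Effective length L_e = K·L = 0.5 × 6.34 = 3.170 m
P_cr = π²EI / L_e² = π² × 118×10⁹ × 6.929×10^-6 / 3.170² = 8.030×10^5 N
Factor of safety n = P_cr / P = 803.04 / 574 = 1.40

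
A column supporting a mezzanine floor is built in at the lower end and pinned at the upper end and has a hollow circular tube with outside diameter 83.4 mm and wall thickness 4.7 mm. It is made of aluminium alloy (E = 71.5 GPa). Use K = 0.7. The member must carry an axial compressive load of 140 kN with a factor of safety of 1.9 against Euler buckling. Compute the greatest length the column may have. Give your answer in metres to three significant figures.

Inner diameter d_i = 83.4 − 2×4.7 = 74.00 mm
I = π(d_o⁴ − d_i⁴)/64 = π(83.4⁴ − 74.00⁴)/64 = 9.029×10^5 mm⁴
I = 9.029×10^-7 m⁴
Required critical load P_cr = n·P = 1.9 × 140 = 266.0 kN = 2.660×10^5 N
From P_cr = π²EI/(K·L)²:  L = (1/K)·√(π²EI/P_cr) = (1/0.7)·√(π²×7.15×10^10×9.029×10^-7/2.660×10^5)
L = 2.21 m

L_max ≈ 2.21 m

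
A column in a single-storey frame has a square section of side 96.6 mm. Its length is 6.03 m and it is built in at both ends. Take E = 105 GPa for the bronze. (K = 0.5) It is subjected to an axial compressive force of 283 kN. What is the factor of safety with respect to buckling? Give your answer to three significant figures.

n ≈ 2.92

I = a⁴/12 = 96.6⁴/12 = 7.257×10^6 mm⁴
I = 7.257×10^6 mm⁴ = 7.257×10^-6 m⁴
Effective length L_e = K·L = 0.5 × 6.03 = 3.015 m
P_cr = π²EI / L_e² = π² × 105×10⁹ × 7.257×10^-6 / 3.015² = 8.273×10^5 N
Factor of safety n = P_cr / P = 827.26 / 283 = 2.92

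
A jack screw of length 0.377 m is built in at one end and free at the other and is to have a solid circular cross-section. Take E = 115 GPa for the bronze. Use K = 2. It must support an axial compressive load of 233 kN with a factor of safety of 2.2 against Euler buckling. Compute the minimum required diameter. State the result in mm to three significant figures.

Required P_cr = n·P = 2.2 × 233 = 512.6 kN
L_e = K·L = 2 × 0.377 = 0.7540 m
Required I = P_cr·L_e²/(π²E) = 5.126×10^5 × 0.7540² / (π² × 1.15×10^11) = 2.568×10^-7 m⁴
I_req = 2.568×10^5 mm⁴
Solid circle: I = πd⁴/64  ⇒  d = (64I/π)^(1/4) = (64×2.568×10^5/π)^(1/4) = 47.8 mm

d ≈ 47.8 mm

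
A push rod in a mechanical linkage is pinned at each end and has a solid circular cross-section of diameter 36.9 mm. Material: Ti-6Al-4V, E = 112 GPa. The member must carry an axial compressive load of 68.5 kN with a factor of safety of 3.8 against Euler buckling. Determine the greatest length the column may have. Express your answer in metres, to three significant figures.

L_max ≈ 0.622 m

I = πd⁴/64 = π×36.9⁴/64 = 9.101×10^4 mm⁴
I = 9.101×10^-8 m⁴
Required critical load P_cr = n·P = 3.8 × 68.5 = 260.3 kN = 2.603×10^5 N
From P_cr = π²EI/(K·L)²:  L = (1/K)·√(π²EI/P_cr) = (1/1)·√(π²×1.12×10^11×9.101×10^-8/2.603×10^5)
L = 0.622 m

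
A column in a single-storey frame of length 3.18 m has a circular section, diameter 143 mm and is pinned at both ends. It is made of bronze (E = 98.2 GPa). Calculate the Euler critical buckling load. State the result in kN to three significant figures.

I = πd⁴/64 = π×143⁴/64 = 2.053×10^7 mm⁴
I = 2.053×10^7 mm⁴ = 2.053×10^-5 m⁴
Effective length L_e = K·L = 1 × 3.18 = 3.180 m
P_cr = π²EI / L_e² = π² × 98.2×10⁹ × 2.053×10^-5 / 3.180² = 1.967×10^6 N

P_cr ≈ 1970 kN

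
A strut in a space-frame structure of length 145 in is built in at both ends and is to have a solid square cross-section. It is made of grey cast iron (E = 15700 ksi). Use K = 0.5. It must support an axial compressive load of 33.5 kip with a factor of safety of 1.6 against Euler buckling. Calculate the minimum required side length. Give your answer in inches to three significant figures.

a ≈ 2.16 in

Required P_cr = n·P = 1.6 × 33.5 = 53.60 kip
L_e = K·L = 0.5 × 145 = 72.50 in
Required I = P_cr·L_e²/(π²E) = 5.360×10^4 × 72.50² / (π² × 1.57×10^7) = 1.818 in⁴
Solid square: I = a⁴/12  ⇒  a = (12I)^(1/4) = (12×1.818)^(1/4) = 2.16 in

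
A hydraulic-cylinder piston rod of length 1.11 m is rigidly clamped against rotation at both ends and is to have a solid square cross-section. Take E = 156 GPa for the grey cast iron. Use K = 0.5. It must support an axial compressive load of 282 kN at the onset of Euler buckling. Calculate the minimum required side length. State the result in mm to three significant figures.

a ≈ 28.7 mm

L_e = K·L = 0.5 × 1.11 = 0.5550 m
Required I = P_cr·L_e²/(π²E) = 2.820×10^5 × 0.5550² / (π² × 1.56×10^11) = 5.642×10^-8 m⁴
I_req = 5.642×10^4 mm⁴
Solid square: I = a⁴/12  ⇒  a = (12I)^(1/4) = (12×5.642×10^4)^(1/4) = 28.7 mm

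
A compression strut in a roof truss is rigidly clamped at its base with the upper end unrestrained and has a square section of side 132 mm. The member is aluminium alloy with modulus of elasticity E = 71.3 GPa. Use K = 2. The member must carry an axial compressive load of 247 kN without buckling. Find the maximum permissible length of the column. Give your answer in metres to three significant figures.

L_max ≈ 4.24 m

I = a⁴/12 = 132⁴/12 = 2.530×10^7 mm⁴
I = 2.530×10^-5 m⁴
At the buckling limit P_cr = P = 2.470×10^5 N
From P_cr = π²EI/(K·L)²:  L = (1/K)·√(π²EI/P_cr) = (1/2)·√(π²×7.13×10^10×2.530×10^-5/2.470×10^5)
L = 4.24 m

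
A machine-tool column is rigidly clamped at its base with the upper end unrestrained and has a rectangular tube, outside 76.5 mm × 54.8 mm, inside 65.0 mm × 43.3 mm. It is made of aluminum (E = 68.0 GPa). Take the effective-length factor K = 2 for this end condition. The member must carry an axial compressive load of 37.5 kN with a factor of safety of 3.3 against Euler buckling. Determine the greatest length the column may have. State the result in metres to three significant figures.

L_max ≈ 0.909 m

Weak-axis I_min = (h_o·b_o³ − h_i·b_i³)/12 with b_o = 54.8, b_i = 43.30 mm (shorter outer/inner sides).
I_min = (76.5×54.8³ − 65.00×43.30³)/12 = 6.094×10^5 mm⁴
I = 6.094×10^-7 m⁴
Required critical load P_cr = n·P = 3.3 × 37.5 = 123.8 kN = 1.238×10^5 N
From P_cr = π²EI/(K·L)²:  L = (1/K)·√(π²EI/P_cr) = (1/2)·√(π²×6.80×10^10×6.094×10^-7/1.238×10^5)
L = 0.909 m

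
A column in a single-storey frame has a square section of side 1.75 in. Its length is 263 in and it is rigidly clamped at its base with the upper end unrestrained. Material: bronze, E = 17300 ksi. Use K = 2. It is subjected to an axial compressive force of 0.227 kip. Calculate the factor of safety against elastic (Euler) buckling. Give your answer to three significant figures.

I = a⁴/12 = 1.75⁴/12 = 0.7816 in⁴
Effective length L_e = K·L = 2 × 263 = 526.0 in
P_cr = π²EI / L_e² = π² × 17300×10³ × 0.7816 / 526.0² = 482.3 lb
Factor of safety n = P_cr / P = 0.48233 / 0.227 = 2.12

n ≈ 2.12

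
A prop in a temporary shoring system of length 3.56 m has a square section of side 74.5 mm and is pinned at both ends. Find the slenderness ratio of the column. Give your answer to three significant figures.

λ ≈ 166

I = a⁴/12 = 74.5⁴/12 = 2.567×10^6 mm⁴
A = 5.550×10^3 mm²;  r_min = √(I/A) = √(2.567×10^6/5.550×10^3) = 21.51 mm
L_e = K·L = 1 × 3.56 m = 3.560 m = 3560.0 mm
λ = L_e / r_min = 3560.0 / 21.51 = 166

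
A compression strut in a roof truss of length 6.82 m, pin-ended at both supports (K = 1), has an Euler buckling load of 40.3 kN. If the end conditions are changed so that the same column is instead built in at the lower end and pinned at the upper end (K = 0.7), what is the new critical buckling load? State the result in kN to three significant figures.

P_cr ∝ 1/K², so P_cr,new = P_cr,old × (K_old/K_new)² = 40.3 × (1/0.7)²
= 40.3 × 2.041 = 82.2 kN

P_cr ≈ 82.2 kN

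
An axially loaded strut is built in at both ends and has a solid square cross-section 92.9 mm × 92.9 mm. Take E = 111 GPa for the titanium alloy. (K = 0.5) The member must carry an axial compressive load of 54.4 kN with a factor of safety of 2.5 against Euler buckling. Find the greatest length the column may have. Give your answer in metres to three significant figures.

I = a⁴/12 = 92.9⁴/12 = 6.207×10^6 mm⁴
I = 6.207×10^-6 m⁴
Required critical load P_cr = n·P = 2.5 × 54.4 = 136.0 kN = 1.360×10^5 N
From P_cr = π²EI/(K·L)²:  L = (1/K)·√(π²EI/P_cr) = (1/0.5)·√(π²×1.11×10^11×6.207×10^-6/1.360×10^5)
L = 14.1 m

L_max ≈ 14.1 m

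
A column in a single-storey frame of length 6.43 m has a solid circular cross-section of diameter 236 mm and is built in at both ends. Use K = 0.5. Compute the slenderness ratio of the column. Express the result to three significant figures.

λ ≈ 54.5

For a solid circle r = d/4 = 236/4 = 59.00 mm
L_e = K·L = 0.5 × 6.43 m = 3.215 m = 3215.0 mm
λ = L_e / r_min = 3215.0 / 59.00 = 54.5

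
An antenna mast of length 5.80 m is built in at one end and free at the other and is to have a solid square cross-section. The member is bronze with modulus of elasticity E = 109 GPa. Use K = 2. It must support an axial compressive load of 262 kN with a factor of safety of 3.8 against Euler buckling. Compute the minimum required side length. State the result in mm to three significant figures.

Required P_cr = n·P = 3.8 × 262 = 995.6 kN
L_e = K·L = 2 × 5.80 = 11.60 m
Required I = P_cr·L_e²/(π²E) = 9.956×10^5 × 11.60² / (π² × 1.09×10^11) = 1.245×10^-4 m⁴
I_req = 1.245×10^8 mm⁴
Solid square: I = a⁴/12  ⇒  a = (12I)^(1/4) = (12×1.245×10^8)^(1/4) = 197 mm

a ≈ 197 mm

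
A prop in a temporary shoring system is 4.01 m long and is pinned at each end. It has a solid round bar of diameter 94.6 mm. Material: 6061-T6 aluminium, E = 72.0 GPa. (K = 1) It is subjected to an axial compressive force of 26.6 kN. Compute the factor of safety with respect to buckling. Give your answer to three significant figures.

I = πd⁴/64 = π×94.6⁴/64 = 3.931×10^6 mm⁴
I = 3.931×10^6 mm⁴ = 3.931×10^-6 m⁴
Effective length L_e = K·L = 1 × 4.01 = 4.010 m
P_cr = π²EI / L_e² = π² × 72.0×10⁹ × 3.931×10^-6 / 4.010² = 1.737×10^5 N
Factor of safety n = P_cr / P = 173.73 / 26.6 = 6.53

n ≈ 6.53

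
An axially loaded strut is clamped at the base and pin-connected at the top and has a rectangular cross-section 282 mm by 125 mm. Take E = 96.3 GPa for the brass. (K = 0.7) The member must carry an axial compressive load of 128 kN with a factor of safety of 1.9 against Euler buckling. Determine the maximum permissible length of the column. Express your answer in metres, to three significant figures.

Buckling occurs about the weak axis: I_min = h·b³/12 with b = 125 mm (the shorter side).
I_min = 282×125³/12 = 4.590×10^7 mm⁴
I = 4.590×10^-5 m⁴
Required critical load P_cr = n·P = 1.9 × 128 = 243.2 kN = 2.432×10^5 N
From P_cr = π²EI/(K·L)²:  L = (1/K)·√(π²EI/P_cr) = (1/0.7)·√(π²×9.63×10^10×4.590×10^-5/2.432×10^5)
L = 19.1 m

L_max ≈ 19.1 m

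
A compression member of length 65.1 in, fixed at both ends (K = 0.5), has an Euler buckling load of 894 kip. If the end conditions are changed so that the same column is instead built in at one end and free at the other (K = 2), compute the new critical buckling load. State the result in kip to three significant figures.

P_cr ∝ 1/K², so P_cr,new = P_cr,old × (K_old/K_new)² = 894 × (0.5/2)²
= 894 × 0.06250 = 55.9 kip

P_cr ≈ 55.9 kip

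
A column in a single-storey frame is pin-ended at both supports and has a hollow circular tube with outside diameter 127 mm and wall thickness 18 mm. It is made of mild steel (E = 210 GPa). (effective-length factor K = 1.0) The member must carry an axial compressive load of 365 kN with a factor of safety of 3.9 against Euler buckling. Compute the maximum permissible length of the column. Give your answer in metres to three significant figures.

Inner diameter d_i = 127 − 2×18 = 91.00 mm
I = π(d_o⁴ − d_i⁴)/64 = π(127⁴ − 91.00⁴)/64 = 9.404×10^6 mm⁴
I = 9.404×10^-6 m⁴
Required critical load P_cr = n·P = 3.9 × 365 = 1424 kN = 1.423×10^6 N
From P_cr = π²EI/(K·L)²:  L = (1/K)·√(π²EI/P_cr) = (1/1)·√(π²×2.10×10^11×9.404×10^-6/1.423×10^6)
L = 3.70 m

L_max ≈ 3.70 m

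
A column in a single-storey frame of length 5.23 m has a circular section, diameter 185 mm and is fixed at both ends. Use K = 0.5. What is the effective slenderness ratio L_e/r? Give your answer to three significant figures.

λ ≈ 56.5

For a solid circle r = d/4 = 185/4 = 46.25 mm
L_e = K·L = 0.5 × 5.23 m = 2.615 m = 2615.0 mm
λ = L_e / r_min = 2615.0 / 46.25 = 56.5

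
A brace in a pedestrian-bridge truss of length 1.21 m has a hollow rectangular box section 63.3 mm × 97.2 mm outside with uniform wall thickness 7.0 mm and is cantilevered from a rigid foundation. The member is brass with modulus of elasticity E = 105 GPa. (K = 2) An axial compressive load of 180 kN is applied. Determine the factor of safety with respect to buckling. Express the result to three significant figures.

n ≈ 1.20

Inner dimensions: h_i = 97.2 − 2×7.0 = 83.20 mm, b_i = 63.3 − 2×7.0 = 49.30 mm
Weak-axis I_min = (h_o·b_o³ − h_i·b_i³)/12 with b_o = 63.3, b_i = 49.30 mm (shorter outer/inner sides).
I_min = (97.2×63.3³ − 83.20×49.30³)/12 = 1.224×10^6 mm⁴
I = 1.224×10^6 mm⁴ = 1.224×10^-6 m⁴
Effective length L_e = K·L = 2 × 1.21 = 2.420 m
P_cr = π²EI / L_e² = π² × 105×10⁹ × 1.224×10^-6 / 2.420² = 2.165×10^5 N
Factor of safety n = P_cr / P = 216.53 / 180 = 1.20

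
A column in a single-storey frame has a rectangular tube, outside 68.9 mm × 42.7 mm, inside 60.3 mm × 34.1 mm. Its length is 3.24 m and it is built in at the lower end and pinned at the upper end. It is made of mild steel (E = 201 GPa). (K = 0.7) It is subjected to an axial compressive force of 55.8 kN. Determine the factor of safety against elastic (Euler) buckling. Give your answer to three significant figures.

Weak-axis I_min = (h_o·b_o³ − h_i·b_i³)/12 with b_o = 42.7, b_i = 34.10 mm (shorter outer/inner sides).
I_min = (68.9×42.7³ − 60.30×34.10³)/12 = 2.478×10^5 mm⁴
I = 2.478×10^5 mm⁴ = 2.478×10^-7 m⁴
Effective length L_e = K·L = 0.7 × 3.24 = 2.268 m
P_cr = π²EI / L_e² = π² × 201×10⁹ × 2.478×10^-7 / 2.268² = 9.555×10^4 N
Factor of safety n = P_cr / P = 95.554 / 55.8 = 1.71

n ≈ 1.71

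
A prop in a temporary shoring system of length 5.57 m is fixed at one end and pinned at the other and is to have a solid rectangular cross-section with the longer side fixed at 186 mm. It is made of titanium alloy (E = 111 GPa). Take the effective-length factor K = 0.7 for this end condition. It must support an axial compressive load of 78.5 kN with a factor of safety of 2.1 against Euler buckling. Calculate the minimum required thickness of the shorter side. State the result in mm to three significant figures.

b ≈ 52.8 mm

Required P_cr = n·P = 2.1 × 78.5 = 164.8 kN
L_e = K·L = 0.7 × 5.57 = 3.899 m
Required I = P_cr·L_e²/(π²E) = 1.649×10^5 × 3.899² / (π² × 1.11×10^11) = 2.288×10^-6 m⁴
I_req = 2.288×10^6 mm⁴
Rectangle, weak axis: I_min = h·b³/12 with h = 186 mm fixed  ⇒  b = (12I/h)^(1/3) = 52.8 mm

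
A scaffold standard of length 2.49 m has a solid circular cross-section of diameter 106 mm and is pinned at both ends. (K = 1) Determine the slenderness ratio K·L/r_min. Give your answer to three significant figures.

For a solid circle r = d/4 = 106/4 = 26.50 mm
L_e = K·L = 1 × 2.49 m = 2.490 m = 2490.0 mm
λ = L_e / r_min = 2490.0 / 26.50 = 94.0

λ ≈ 94.0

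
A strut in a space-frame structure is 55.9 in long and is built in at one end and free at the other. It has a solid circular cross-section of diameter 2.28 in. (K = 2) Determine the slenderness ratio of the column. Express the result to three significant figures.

λ ≈ 196

For a solid circle r = d/4 = 2.28/4 = 0.5700 in
L_e = K·L = 2 × 55.9 = 111.8 in
λ = L_e / r_min = 111.80 / 0.5700 = 196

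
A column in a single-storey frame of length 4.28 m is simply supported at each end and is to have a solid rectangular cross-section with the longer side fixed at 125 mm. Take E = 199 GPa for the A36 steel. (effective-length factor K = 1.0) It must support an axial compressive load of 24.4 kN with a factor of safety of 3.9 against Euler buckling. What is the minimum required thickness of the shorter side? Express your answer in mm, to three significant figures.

b ≈ 44.0 mm

Required P_cr = n·P = 3.9 × 24.4 = 95.16 kN
L_e = K·L = 1 × 4.28 = 4.280 m
Required I = P_cr·L_e²/(π²E) = 9.516×10^4 × 4.280² / (π² × 1.99×10^11) = 8.875×10^-7 m⁴
I_req = 8.875×10^5 mm⁴
Rectangle, weak axis: I_min = h·b³/12 with h = 125 mm fixed  ⇒  b = (12I/h)^(1/3) = 44.0 mm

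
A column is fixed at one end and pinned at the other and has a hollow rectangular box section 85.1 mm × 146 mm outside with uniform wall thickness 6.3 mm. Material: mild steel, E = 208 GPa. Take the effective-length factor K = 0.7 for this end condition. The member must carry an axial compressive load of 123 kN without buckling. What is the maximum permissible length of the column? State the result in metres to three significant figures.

L_max ≈ 10.5 m

Inner dimensions: h_i = 146 − 2×6.3 = 133.4 mm, b_i = 85.1 − 2×6.3 = 72.50 mm
Weak-axis I_min = (h_o·b_o³ − h_i·b_i³)/12 with b_o = 85.1, b_i = 72.50 mm (shorter outer/inner sides).
I_min = (146×85.1³ − 133.4×72.50³)/12 = 3.262×10^6 mm⁴
I = 3.262×10^-6 m⁴
At the buckling limit P_cr = P = 1.230×10^5 N
From P_cr = π²EI/(K·L)²:  L = (1/K)·√(π²EI/P_cr) = (1/0.7)·√(π²×2.08×10^11×3.262×10^-6/1.230×10^5)
L = 10.5 m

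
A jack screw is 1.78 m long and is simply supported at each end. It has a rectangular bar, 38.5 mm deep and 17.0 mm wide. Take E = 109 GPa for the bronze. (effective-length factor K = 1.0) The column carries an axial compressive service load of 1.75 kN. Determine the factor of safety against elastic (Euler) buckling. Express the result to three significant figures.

Buckling occurs about the weak axis: I_min = h·b³/12 with b = 17.0 mm (the shorter side).
I_min = 38.5×17.0³/12 = 1.576×10^4 mm⁴
I = 1.576×10^4 mm⁴ = 1.576×10^-8 m⁴
Effective length L_e = K·L = 1 × 1.78 = 1.780 m
P_cr = π²EI / L_e² = π² × 109×10⁹ × 1.576×10^-8 / 1.780² = 5.352×10^3 N
Factor of safety n = P_cr / P = 5.3520 / 1.75 = 3.06

n ≈ 3.06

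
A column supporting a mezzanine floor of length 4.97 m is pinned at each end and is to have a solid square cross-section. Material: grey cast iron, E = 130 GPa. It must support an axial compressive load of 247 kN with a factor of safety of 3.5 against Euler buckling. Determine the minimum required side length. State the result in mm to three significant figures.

a ≈ 119 mm

Required P_cr = n·P = 3.5 × 247 = 864.5 kN
L_e = K·L = 1 × 4.97 = 4.970 m
Required I = P_cr·L_e²/(π²E) = 8.645×10^5 × 4.970² / (π² × 1.30×10^11) = 1.664×10^-5 m⁴
I_req = 1.664×10^7 mm⁴
Solid square: I = a⁴/12  ⇒  a = (12I)^(1/4) = (12×1.664×10^7)^(1/4) = 119 mm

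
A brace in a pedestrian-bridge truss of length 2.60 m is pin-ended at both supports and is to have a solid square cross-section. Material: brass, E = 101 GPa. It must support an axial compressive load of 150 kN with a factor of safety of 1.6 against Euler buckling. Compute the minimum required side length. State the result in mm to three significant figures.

a ≈ 66.5 mm

Required P_cr = n·P = 1.6 × 150 = 240.0 kN
L_e = K·L = 1 × 2.60 = 2.600 m
Required I = P_cr·L_e²/(π²E) = 2.400×10^5 × 2.600² / (π² × 1.01×10^11) = 1.628×10^-6 m⁴
I_req = 1.628×10^6 mm⁴
Solid square: I = a⁴/12  ⇒  a = (12I)^(1/4) = (12×1.628×10^6)^(1/4) = 66.5 mm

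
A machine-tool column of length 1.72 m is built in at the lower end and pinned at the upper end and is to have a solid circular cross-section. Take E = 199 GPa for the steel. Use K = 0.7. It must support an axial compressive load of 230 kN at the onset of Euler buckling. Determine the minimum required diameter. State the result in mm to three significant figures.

d ≈ 43.1 mm

L_e = K·L = 0.7 × 1.72 = 1.204 m
Required I = P_cr·L_e²/(π²E) = 2.300×10^5 × 1.204² / (π² × 1.99×10^11) = 1.698×10^-7 m⁴
I_req = 1.698×10^5 mm⁴
Solid circle: I = πd⁴/64  ⇒  d = (64I/π)^(1/4) = (64×1.698×10^5/π)^(1/4) = 43.1 mm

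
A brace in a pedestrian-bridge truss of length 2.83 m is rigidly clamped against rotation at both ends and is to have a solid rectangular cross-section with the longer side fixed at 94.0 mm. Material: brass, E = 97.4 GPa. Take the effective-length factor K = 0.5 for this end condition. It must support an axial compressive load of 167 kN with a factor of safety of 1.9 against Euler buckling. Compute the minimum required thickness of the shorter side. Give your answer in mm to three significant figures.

Required P_cr = n·P = 1.9 × 167 = 317.3 kN
L_e = K·L = 0.5 × 2.83 = 1.415 m
Required I = P_cr·L_e²/(π²E) = 3.173×10^5 × 1.415² / (π² × 9.74×10^10) = 6.609×10^-7 m⁴
I_req = 6.609×10^5 mm⁴
Rectangle, weak axis: I_min = h·b³/12 with h = 94.0 mm fixed  ⇒  b = (12I/h)^(1/3) = 43.9 mm

b ≈ 43.9 mm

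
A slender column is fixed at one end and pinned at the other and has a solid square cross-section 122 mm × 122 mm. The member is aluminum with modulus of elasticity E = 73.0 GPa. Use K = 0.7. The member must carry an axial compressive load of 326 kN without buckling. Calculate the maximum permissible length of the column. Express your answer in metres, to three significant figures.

L_max ≈ 9.13 m

I = a⁴/12 = 122⁴/12 = 1.846×10^7 mm⁴
I = 1.846×10^-5 m⁴
At the buckling limit P_cr = P = 3.260×10^5 N
From P_cr = π²EI/(K·L)²:  L = (1/K)·√(π²EI/P_cr) = (1/0.7)·√(π²×7.30×10^10×1.846×10^-5/3.260×10^5)
L = 9.13 m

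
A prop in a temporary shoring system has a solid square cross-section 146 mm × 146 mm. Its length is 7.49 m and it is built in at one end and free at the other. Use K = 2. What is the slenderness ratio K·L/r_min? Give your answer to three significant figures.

For a square r = a/√12 = 146/√12 = 42.15 mm
L_e = K·L = 2 × 7.49 m = 14.98 m = 14980 mm
λ = L_e / r_min = 14980 / 42.15 = 355

λ ≈ 355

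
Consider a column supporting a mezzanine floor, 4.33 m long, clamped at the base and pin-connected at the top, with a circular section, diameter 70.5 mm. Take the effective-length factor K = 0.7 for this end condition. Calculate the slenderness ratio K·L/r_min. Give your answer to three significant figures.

λ ≈ 172

I = πd⁴/64 = π×70.5⁴/64 = 1.213×10^6 mm⁴
A = 3.904×10^3 mm²;  r_min = √(I/A) = √(1.213×10^6/3.904×10^3) = 17.62 mm
L_e = K·L = 0.7 × 4.33 m = 3.031 m = 3031.0 mm
λ = L_e / r_min = 3031.0 / 17.62 = 172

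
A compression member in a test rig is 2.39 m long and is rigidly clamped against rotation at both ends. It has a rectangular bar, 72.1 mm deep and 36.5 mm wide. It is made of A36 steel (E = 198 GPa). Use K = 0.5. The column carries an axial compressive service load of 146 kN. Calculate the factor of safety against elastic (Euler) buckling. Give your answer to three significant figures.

n ≈ 2.74

Buckling occurs about the weak axis: I_min = h·b³/12 with b = 36.5 mm (the shorter side).
I_min = 72.1×36.5³/12 = 2.922×10^5 mm⁴
I = 2.922×10^5 mm⁴ = 2.922×10^-7 m⁴
Effective length L_e = K·L = 0.5 × 2.39 = 1.195 m
P_cr = π²EI / L_e² = π² × 198×10⁹ × 2.922×10^-7 / 1.195² = 3.998×10^5 N
Factor of safety n = P_cr / P = 399.82 / 146 = 2.74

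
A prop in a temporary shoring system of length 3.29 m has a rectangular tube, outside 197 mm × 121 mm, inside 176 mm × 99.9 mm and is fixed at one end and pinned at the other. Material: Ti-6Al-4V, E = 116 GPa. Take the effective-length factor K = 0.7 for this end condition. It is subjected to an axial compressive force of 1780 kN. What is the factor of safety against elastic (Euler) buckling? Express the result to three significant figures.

n ≈ 1.75

Weak-axis I_min = (h_o·b_o³ − h_i·b_i³)/12 with b_o = 121, b_i = 99.90 mm (shorter outer/inner sides).
I_min = (197×121³ − 176.0×99.90³)/12 = 1.446×10^7 mm⁴
I = 1.446×10^7 mm⁴ = 1.446×10^-5 m⁴
Effective length L_e = K·L = 0.7 × 3.29 = 2.303 m
P_cr = π²EI / L_e² = π² × 116×10⁹ × 1.446×10^-5 / 2.303² = 3.121×10^6 N
Factor of safety n = P_cr / P = 3121.4 / 1780 = 1.75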